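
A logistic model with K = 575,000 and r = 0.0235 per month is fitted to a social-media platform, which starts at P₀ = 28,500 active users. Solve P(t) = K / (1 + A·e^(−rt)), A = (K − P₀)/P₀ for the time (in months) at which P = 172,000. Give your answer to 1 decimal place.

t ≈ 89.5 months

A = (575000 − 28500)/28500 = 19.17544
172000 = 575000/(1 + 19.17544·e^(−0.0235t)) → 1 + 19.17544·e^(−0.0235t) = 3.34302
e^(−0.0235t) = 0.122189 → t = ln(8.18406)/0.0235 = 2.10219/0.0235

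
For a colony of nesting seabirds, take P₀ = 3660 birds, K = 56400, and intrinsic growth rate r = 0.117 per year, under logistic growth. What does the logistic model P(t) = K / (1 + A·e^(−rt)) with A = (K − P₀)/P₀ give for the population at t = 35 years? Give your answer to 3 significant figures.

≈ 45,500 birds

A = (56400 − 3660)/3660 = 14.40984
P(35) = 56400 / (1 + 14.40984·e^(−0.117·35)) = 56400 / (1 + 14.40984·0.016656)
= 56400 / 1.24001 ≈ 45483.63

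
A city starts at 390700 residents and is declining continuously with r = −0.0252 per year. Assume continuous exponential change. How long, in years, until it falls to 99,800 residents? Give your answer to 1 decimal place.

t ≈ 54.2 years

99800 = 390700 · e^(-0.0252·t)
t = ln(99800/390700) / -0.0252 = ln(0.25544) / -0.0252 = -1.36477 / -0.0252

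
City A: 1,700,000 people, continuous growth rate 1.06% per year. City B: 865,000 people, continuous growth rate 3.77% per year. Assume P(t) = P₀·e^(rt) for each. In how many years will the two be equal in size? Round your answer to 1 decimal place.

1700000·e^(0.0106t) = 865000·e^(0.0377t)
1700000/865000 = e^((0.0377 − 0.0106)t) → ln(1.96532) = 0.0271·t
t = 0.67565 / 0.0271

t ≈ 24.9 years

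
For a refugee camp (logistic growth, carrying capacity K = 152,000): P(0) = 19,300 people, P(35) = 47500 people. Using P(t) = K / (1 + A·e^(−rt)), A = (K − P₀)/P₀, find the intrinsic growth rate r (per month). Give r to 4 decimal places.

r ≈ 0.0326 per month

A = (152000 − 19300)/19300 = 6.87565
47500 = 152000/(1 + 6.87565·e^(−r·35)) → e^(−35r) = (3.2 − 1)/6.87565 = 0.31997
r = −ln(0.31997)/35 = 1.13953/35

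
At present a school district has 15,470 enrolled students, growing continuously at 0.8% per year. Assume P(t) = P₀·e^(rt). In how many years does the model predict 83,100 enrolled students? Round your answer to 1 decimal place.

83100 = 15470 · e^(0.008·t)
t = ln(83100/15470) / 0.008 = ln(5.37169) / 0.008 = 1.68114 / 0.008

t ≈ 210.1 years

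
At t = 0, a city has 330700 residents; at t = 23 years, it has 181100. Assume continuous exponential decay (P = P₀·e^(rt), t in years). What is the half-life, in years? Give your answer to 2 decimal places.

r = ln(181100/330700) / 23 = ln(0.54763) / 23 ≈ -0.026181 per year
half-life = ln 2 / |r| = 0.69315 / 0.026181

half-life ≈ 26.48 years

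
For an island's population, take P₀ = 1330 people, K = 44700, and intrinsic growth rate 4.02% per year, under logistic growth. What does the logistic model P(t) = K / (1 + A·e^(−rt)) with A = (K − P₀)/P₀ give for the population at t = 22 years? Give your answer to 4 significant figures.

≈ 3,090 people

A = (44700 − 1330)/1330 = 32.60902
P(22) = 44700 / (1 + 32.60902·e^(−0.0402·22)) = 44700 / (1 + 32.60902·0.412962)
= 44700 / 14.46628 ≈ 3089.94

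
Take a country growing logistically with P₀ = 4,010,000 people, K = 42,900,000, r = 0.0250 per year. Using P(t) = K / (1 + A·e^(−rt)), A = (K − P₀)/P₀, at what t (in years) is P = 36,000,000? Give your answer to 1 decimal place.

A = (42900000 − 4010000)/4010000 = 9.69825
36000000 = 42900000/(1 + 9.69825·e^(−0.025t)) → 1 + 9.69825·e^(−0.025t) = 1.19167
e^(−0.025t) = 0.019763 → t = ln(50.59959)/0.025 = 3.92394/0.025

t ≈ 157.0 years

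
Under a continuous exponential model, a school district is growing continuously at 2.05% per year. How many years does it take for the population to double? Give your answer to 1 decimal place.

doubling time = ln(2) / |r| = 0.69315 / 0.0205

doubling time ≈ 33.8 years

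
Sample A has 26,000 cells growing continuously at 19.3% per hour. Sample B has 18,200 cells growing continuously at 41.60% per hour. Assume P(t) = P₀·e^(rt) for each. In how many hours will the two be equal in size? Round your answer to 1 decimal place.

t ≈ 1.6 hours

26000·e^(0.193t) = 18200·e^(0.416t)
26000/18200 = e^((0.416 − 0.193)t) → ln(1.42857) = 0.223·t
t = 0.35667 / 0.223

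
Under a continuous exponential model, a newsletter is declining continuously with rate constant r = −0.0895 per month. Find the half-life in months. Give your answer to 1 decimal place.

half-life = ln(2) / |r| = 0.69315 / 0.0895

half-life ≈ 7.7 months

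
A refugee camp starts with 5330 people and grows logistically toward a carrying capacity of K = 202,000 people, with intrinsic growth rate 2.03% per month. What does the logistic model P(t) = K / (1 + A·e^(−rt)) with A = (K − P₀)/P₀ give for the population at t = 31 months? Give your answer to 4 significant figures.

≈ 9,775 people

A = (202000 − 5330)/5330 = 36.89869
P(31) = 202000 / (1 + 36.89869·e^(−0.0203·31)) = 202000 / (1 + 36.89869·0.532965)
= 202000 / 20.6657 ≈ 9774.65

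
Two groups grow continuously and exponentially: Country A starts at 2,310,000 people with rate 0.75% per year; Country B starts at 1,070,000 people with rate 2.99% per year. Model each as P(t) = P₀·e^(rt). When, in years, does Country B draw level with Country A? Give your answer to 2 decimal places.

2310000·e^(0.0075t) = 1070000·e^(0.0299t)
2310000/1070000 = e^((0.0299 − 0.0075)t) → ln(2.15888) = 0.0224·t
t = 0.76959 / 0.0224

t ≈ 34.36 years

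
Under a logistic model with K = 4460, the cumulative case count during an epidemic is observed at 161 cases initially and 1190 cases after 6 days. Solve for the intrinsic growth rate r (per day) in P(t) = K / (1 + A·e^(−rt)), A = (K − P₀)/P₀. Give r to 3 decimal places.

A = (4460 − 161)/161 = 26.70186
1190 = 4460/(1 + 26.70186·e^(−r·6)) → e^(−6r) = (3.7479 − 1)/26.70186 = 0.10291
r = −ln(0.10291)/6 = 2.2739/6

r ≈ 0.379 per day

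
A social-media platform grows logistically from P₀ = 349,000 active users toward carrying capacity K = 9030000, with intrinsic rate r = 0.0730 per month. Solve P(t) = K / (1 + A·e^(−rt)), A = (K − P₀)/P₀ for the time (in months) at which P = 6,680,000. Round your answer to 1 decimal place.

A = (9030000 − 349000)/349000 = 24.87393
6680000 = 9030000/(1 + 24.87393·e^(−0.073t)) → 1 + 24.87393·e^(−0.073t) = 1.3518
e^(−0.073t) = 0.014143 → t = ln(70.70546)/0.073 = 4.25852/0.073

t ≈ 58.3 months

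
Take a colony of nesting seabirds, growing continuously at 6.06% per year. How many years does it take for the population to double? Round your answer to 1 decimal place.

doubling time ≈ 11.4 years

doubling time = ln(2) / |r| = 0.69315 / 0.0606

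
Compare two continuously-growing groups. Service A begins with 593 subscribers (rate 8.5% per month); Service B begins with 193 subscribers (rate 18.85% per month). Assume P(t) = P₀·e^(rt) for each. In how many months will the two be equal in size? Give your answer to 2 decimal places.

t ≈ 10.85 months

593·e^(0.085t) = 193·e^(0.1885t)
593/193 = e^((0.1885 − 0.085)t) → ln(3.07254) = 0.1035·t
t = 1.1225 / 0.1035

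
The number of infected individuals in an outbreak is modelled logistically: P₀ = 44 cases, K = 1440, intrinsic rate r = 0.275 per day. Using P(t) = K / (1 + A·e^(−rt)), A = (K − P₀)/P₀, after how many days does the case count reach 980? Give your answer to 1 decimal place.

A = (1440 − 44)/44 = 31.72727
980 = 1440/(1 + 31.72727·e^(−0.275t)) → 1 + 31.72727·e^(−0.275t) = 1.46939
e^(−0.275t) = 0.014794 → t = ln(67.59289)/0.275 = 4.2135/0.275

t ≈ 15.3 days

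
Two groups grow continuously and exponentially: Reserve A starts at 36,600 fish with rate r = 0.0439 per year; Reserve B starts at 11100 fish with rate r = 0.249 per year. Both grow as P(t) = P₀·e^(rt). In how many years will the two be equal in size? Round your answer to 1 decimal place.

t ≈ 5.8 years

36600·e^(0.0439t) = 11100·e^(0.249t)
36600/11100 = e^((0.249 − 0.0439)t) → ln(3.2973) = 0.2051·t
t = 1.1931 / 0.2051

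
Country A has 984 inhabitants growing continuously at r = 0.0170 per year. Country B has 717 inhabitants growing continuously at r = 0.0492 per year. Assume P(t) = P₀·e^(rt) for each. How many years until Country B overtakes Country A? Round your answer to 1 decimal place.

t ≈ 9.8 years

984·e^(0.017t) = 717·e^(0.0492t)
984/717 = e^((0.0492 − 0.017)t) → ln(1.37238) = 0.0322·t
t = 0.31655 / 0.0322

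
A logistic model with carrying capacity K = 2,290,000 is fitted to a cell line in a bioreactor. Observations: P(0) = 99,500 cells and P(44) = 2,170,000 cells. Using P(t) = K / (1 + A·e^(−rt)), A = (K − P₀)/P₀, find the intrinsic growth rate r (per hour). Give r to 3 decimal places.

A = (2290000 − 99500)/99500 = 22.01508
2170000 = 2290000/(1 + 22.01508·e^(−r·44)) → e^(−44r) = (1.0553 − 1)/22.01508 = 0.002512
r = −ln(0.002512)/44 = 5.98672/44

r ≈ 0.136 per hour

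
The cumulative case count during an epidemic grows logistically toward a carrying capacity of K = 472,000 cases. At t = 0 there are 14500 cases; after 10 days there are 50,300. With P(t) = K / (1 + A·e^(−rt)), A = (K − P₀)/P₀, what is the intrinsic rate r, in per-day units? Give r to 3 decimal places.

A = (472000 − 14500)/14500 = 31.55172
50300 = 472000/(1 + 31.55172·e^(−r·10)) → e^(−10r) = (9.3837 − 1)/31.55172 = 0.265713
r = −ln(0.265713)/10 = 1.32534/10

r ≈ 0.133 per day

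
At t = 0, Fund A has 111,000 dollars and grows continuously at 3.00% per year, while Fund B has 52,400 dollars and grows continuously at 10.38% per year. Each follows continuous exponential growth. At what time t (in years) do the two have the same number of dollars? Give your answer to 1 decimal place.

111000·e^(0.03t) = 52400·e^(0.1038t)
111000/52400 = e^((0.1038 − 0.03)t) → ln(2.11832) = 0.0738·t
t = 0.75062 / 0.0738

t ≈ 10.2 years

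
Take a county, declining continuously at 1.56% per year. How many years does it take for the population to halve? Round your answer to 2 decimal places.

half-life = ln(2) / |r| = 0.69315 / 0.0156

half-life ≈ 44.43 years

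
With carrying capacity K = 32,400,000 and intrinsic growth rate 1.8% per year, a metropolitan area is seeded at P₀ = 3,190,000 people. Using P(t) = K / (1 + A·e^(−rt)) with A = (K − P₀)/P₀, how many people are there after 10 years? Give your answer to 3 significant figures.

≈ 3,750,000 people

A = (32400000 − 3190000)/3190000 = 9.15674
P(10) = 32400000 / (1 + 9.15674·e^(−0.018·10)) = 32400000 / (1 + 9.15674·0.83527)
= 32400000 / 8.64835 ≈ 3746378.5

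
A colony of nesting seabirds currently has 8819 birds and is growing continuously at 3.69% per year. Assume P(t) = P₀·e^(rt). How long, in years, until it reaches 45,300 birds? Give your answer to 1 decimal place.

t ≈ 44.3 years

45300 = 8819 · e^(0.0369·t)
t = ln(45300/8819) / 0.0369 = ln(5.13664) / 0.0369 = 1.6364 / 0.0369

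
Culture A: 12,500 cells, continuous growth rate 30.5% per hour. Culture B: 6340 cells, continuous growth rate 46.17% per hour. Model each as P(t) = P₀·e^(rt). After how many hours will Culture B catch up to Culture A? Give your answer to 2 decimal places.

12500·e^(0.305t) = 6340·e^(0.4617t)
12500/6340 = e^((0.4617 − 0.305)t) → ln(1.97161) = 0.1567·t
t = 0.67885 / 0.1567

t ≈ 4.33 hours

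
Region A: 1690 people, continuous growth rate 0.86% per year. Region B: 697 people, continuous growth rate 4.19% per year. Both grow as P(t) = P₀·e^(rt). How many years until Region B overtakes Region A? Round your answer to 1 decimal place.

t ≈ 26.6 years

1690·e^(0.0086t) = 697·e^(0.0419t)
1690/697 = e^((0.0419 − 0.0086)t) → ln(2.42468) = 0.0333·t
t = 0.8857 / 0.0333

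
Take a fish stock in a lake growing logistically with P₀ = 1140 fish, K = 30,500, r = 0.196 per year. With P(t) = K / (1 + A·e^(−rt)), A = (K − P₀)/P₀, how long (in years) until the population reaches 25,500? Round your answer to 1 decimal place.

A = (30500 − 1140)/1140 = 25.75439
25500 = 30500/(1 + 25.75439·e^(−0.196t)) → 1 + 25.75439·e^(−0.196t) = 1.19608
e^(−0.196t) = 0.007613 → t = ln(131.34737)/0.196 = 4.87785/0.196

t ≈ 24.9 years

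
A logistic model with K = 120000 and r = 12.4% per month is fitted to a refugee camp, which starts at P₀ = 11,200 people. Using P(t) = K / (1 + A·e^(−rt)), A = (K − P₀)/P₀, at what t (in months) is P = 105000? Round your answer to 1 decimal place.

t ≈ 34.0 months

A = (120000 − 11200)/11200 = 9.71429
105000 = 120000/(1 + 9.71429·e^(−0.124t)) → 1 + 9.71429·e^(−0.124t) = 1.14286
e^(−0.124t) = 0.014706 → t = ln(68)/0.124 = 4.21951/0.124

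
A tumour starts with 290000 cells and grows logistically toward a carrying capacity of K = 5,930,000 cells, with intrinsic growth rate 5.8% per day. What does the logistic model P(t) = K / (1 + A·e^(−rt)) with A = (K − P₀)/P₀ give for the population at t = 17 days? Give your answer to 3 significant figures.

≈ 718,000 cells

A = (5930000 − 290000)/290000 = 19.44828
P(17) = 5930000 / (1 + 19.44828·e^(−0.058·17)) = 5930000 / (1 + 19.44828·0.373066)
= 5930000 / 8.25549 ≈ 718309.88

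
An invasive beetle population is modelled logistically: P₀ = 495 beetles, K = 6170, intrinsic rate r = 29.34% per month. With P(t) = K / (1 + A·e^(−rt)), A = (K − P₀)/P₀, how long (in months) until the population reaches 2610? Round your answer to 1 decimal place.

t ≈ 7.3 months

A = (6170 − 495)/495 = 11.46465
2610 = 6170/(1 + 11.46465·e^(−0.2934t)) → 1 + 11.46465·e^(−0.2934t) = 2.36398
e^(−0.2934t) = 0.118973 → t = ln(8.40526)/0.2934 = 2.12886/0.2934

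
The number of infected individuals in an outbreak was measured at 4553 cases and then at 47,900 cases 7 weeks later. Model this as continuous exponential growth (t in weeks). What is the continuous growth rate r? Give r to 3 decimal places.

r ≈ 0.336 per week

47900 = 4553 · e^(r·7)
e^(7r) = 47900/4553 = 10.52054
r = ln(10.52054) / 7 = 2.35333 / 7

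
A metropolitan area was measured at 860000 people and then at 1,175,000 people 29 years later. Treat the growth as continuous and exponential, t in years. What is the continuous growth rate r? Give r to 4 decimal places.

r ≈ 0.0108 per year

1175000 = 860000 · e^(r·29)
e^(29r) = 1175000/860000 = 1.36628
r = ln(1.36628) / 29 = 0.31209 / 29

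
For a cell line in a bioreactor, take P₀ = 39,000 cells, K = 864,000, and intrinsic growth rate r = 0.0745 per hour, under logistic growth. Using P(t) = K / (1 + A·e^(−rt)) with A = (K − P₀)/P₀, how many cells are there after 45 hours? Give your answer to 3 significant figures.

A = (864000 − 39000)/39000 = 21.15385
P(45) = 864000 / (1 + 21.15385·e^(−0.0745·45)) = 864000 / (1 + 21.15385·0.034997)
= 864000 / 1.74032 ≈ 496461.58

≈ 496,000 cells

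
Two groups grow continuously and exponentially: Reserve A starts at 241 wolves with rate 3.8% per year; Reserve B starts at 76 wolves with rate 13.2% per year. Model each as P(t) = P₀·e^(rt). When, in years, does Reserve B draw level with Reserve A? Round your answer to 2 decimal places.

t ≈ 12.28 years

241·e^(0.038t) = 76·e^(0.132t)
241/76 = e^((0.132 − 0.038)t) → ln(3.17105) = 0.094·t
t = 1.15406 / 0.094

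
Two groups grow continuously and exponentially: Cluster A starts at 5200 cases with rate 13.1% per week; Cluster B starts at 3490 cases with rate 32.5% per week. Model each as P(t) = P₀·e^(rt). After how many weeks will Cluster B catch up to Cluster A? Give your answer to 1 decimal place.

t ≈ 2.1 weeks

5200·e^(0.131t) = 3490·e^(0.325t)
5200/3490 = e^((0.325 − 0.131)t) → ln(1.48997) = 0.194·t
t = 0.39876 / 0.194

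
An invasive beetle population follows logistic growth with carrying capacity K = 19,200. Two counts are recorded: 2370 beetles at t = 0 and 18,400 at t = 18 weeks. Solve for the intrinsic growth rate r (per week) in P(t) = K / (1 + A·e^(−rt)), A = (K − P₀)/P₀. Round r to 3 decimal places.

A = (19200 − 2370)/2370 = 7.10127
18400 = 19200/(1 + 7.10127·e^(−r·18)) → e^(−18r) = (1.04348 − 1)/7.10127 = 0.006123
r = −ln(0.006123)/18 = 5.09577/18

r ≈ 0.283 per week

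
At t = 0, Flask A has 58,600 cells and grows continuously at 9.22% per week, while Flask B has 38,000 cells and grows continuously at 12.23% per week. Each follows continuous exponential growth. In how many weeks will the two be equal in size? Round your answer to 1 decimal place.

t ≈ 14.4 weeks

58600·e^(0.0922t) = 38000·e^(0.1223t)
58600/38000 = e^((0.1223 − 0.0922)t) → ln(1.54211) = 0.0301·t
t = 0.43315 / 0.0301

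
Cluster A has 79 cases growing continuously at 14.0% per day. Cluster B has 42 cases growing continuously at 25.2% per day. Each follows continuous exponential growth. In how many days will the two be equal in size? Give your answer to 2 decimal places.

t ≈ 5.64 days

79·e^(0.14t) = 42·e^(0.252t)
79/42 = e^((0.252 − 0.14)t) → ln(1.88095) = 0.112·t
t = 0.63178 / 0.112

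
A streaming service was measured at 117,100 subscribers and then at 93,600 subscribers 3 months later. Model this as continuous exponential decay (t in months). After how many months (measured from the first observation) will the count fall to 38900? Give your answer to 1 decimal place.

r = ln(93600/117100) / 3 ≈ -0.074666 per month
t = ln(38900/117100) / r = -1.10203 / -0.074666 ≈ 14.76

t ≈ 14.8 months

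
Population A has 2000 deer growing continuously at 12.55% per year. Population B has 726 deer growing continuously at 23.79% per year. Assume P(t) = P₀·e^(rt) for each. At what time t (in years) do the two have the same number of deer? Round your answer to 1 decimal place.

t ≈ 9.0 years

2000·e^(0.1255t) = 726·e^(0.2379t)
2000/726 = e^((0.2379 − 0.1255)t) → ln(2.75482) = 0.1124·t
t = 1.01335 / 0.1124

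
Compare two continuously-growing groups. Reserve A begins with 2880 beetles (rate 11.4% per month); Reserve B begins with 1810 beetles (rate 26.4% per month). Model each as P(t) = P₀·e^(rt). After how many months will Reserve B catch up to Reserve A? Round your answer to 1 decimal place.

t ≈ 3.1 months

2880·e^(0.114t) = 1810·e^(0.264t)
2880/1810 = e^((0.264 − 0.114)t) → ln(1.59116) = 0.15·t
t = 0.46446 / 0.15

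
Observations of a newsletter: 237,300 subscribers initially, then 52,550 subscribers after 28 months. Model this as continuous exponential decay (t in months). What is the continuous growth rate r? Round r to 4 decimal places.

r ≈ -0.0538 per month

52550 = 237300 · e^(r·28)
e^(28r) = 52550/237300 = 0.22145
r = ln(0.22145) / 28 = -1.50756 / 28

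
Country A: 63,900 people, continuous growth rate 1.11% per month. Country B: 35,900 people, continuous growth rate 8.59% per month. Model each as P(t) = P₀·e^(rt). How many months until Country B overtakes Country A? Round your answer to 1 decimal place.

63900·e^(0.0111t) = 35900·e^(0.0859t)
63900/35900 = e^((0.0859 − 0.0111)t) → ln(1.77994) = 0.0748·t
t = 0.57658 / 0.0748

t ≈ 7.7 months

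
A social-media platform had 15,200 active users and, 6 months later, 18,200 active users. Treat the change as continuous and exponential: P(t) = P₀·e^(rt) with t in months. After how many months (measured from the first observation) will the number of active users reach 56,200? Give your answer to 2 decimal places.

r = ln(18200/15200) / 6 ≈ 0.030021 per month
t = ln(56200/15200) / r = 1.30762 / 0.030021 ≈ 43.557

t ≈ 43.56 months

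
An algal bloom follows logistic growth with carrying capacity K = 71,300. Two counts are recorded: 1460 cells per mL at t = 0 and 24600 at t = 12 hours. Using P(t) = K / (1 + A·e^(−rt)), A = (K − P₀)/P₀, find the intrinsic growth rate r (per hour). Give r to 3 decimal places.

r ≈ 0.269 per hour

A = (71300 − 1460)/1460 = 47.83562
24600 = 71300/(1 + 47.83562·e^(−r·12)) → e^(−12r) = (2.89837 − 1)/47.83562 = 0.039685
r = −ln(0.039685)/12 = 3.22677/12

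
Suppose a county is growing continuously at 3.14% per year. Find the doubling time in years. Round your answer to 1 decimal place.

doubling time ≈ 22.1 years

doubling time = ln(2) / |r| = 0.69315 / 0.0314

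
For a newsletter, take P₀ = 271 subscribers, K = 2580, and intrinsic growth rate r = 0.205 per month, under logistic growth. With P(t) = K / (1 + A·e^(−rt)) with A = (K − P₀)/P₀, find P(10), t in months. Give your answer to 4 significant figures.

A = (2580 − 271)/271 = 8.5203
P(10) = 2580 / (1 + 8.5203·e^(−0.205·10)) = 2580 / (1 + 8.5203·0.128735)
= 2580 / 2.09686 ≈ 1230.41

≈ 1,230 subscribers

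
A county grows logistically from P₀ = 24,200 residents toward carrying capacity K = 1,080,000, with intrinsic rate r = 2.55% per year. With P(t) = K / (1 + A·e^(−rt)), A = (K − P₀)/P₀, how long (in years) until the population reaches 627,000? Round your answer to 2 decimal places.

A = (1080000 − 24200)/24200 = 43.6281
627000 = 1080000/(1 + 43.6281·e^(−0.0255t)) → 1 + 43.6281·e^(−0.0255t) = 1.72249
e^(−0.0255t) = 0.01656 → t = ln(60.38591)/0.0255 = 4.10076/0.0255

t ≈ 160.81 years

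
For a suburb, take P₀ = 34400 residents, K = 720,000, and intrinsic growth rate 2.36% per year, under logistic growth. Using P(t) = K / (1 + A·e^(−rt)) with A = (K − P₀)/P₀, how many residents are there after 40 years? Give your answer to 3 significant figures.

A = (720000 − 34400)/34400 = 19.93023
P(40) = 720000 / (1 + 19.93023·e^(−0.0236·40)) = 720000 / (1 + 19.93023·0.389068)
= 720000 / 8.75422 ≈ 82246.01

≈ 82,200 residents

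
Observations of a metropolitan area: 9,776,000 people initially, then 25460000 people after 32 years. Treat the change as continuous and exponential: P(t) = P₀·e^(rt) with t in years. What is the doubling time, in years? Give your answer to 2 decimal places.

doubling time ≈ 23.17 years

r = ln(25460000/9776000) / 32 = ln(2.60434) / 32 ≈ 0.029912 per year
doubling time = ln 2 / |r| = 0.69315 / 0.029912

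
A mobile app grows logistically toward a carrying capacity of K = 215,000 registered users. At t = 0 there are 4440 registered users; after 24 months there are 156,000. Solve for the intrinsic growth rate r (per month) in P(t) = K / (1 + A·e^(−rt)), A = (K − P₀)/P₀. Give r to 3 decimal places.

A = (215000 − 4440)/4440 = 47.42342
156000 = 215000/(1 + 47.42342·e^(−r·24)) → e^(−24r) = (1.37821 − 1)/47.42342 = 0.007975
r = −ln(0.007975)/24 = 4.83143/24

r ≈ 0.201 per month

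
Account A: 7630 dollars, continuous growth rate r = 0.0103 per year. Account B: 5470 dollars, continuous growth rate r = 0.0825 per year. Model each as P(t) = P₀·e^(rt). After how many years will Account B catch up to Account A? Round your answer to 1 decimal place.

7630·e^(0.0103t) = 5470·e^(0.0825t)
7630/5470 = e^((0.0825 − 0.0103)t) → ln(1.39488) = 0.0722·t
t = 0.33281 / 0.0722

t ≈ 4.6 years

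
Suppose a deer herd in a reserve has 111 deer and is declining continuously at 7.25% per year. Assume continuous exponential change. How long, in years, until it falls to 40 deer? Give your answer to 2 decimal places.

t ≈ 14.08 years

40 = 111 · e^(-0.0725·t)
t = ln(40/111) / -0.0725 = ln(0.36036) / -0.0725 = -1.02065 / -0.0725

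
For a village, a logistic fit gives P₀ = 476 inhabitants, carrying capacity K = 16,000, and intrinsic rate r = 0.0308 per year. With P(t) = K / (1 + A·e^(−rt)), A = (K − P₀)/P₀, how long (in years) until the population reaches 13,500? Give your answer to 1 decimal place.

t ≈ 167.9 years

A = (16000 − 476)/476 = 32.61345
13500 = 16000/(1 + 32.61345·e^(−0.0308t)) → 1 + 32.61345·e^(−0.0308t) = 1.18519
e^(−0.0308t) = 0.005678 → t = ln(176.11261)/0.0308 = 5.17112/0.0308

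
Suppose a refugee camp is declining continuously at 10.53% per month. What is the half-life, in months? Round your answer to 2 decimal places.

half-life = ln(2) / |r| = 0.69315 / 0.1053

half-life ≈ 6.58 months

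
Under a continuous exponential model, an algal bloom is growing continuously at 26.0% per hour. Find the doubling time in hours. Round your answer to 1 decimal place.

doubling time = ln(2) / |r| = 0.69315 / 0.26

doubling time ≈ 2.7 hours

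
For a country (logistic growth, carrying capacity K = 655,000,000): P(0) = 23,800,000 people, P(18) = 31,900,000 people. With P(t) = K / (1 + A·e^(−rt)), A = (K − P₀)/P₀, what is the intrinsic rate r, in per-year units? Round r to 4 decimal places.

A = (655000000 − 23800000)/23800000 = 26.52101
31900000 = 655000000/(1 + 26.52101·e^(−r·18)) → e^(−18r) = (20.53292 − 1)/26.52101 = 0.736507
r = −ln(0.736507)/18 = 0.30584/18

r ≈ 0.0170 per year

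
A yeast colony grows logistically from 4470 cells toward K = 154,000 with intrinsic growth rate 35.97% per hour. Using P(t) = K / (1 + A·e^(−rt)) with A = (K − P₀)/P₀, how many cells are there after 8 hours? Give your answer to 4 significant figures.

A = (154000 − 4470)/4470 = 33.4519
P(8) = 154000 / (1 + 33.4519·e^(−0.3597·8)) = 154000 / (1 + 33.4519·0.05627)
= 154000 / 2.88233 ≈ 53429.06

≈ 53,430 cells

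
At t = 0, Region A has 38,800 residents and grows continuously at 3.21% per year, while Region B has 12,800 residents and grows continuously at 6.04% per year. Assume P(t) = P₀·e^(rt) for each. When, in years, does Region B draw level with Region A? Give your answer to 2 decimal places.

38800·e^(0.0321t) = 12800·e^(0.0604t)
38800/12800 = e^((0.0604 − 0.0321)t) → ln(3.03125) = 0.0283·t
t = 1.10898 / 0.0283

t ≈ 39.19 years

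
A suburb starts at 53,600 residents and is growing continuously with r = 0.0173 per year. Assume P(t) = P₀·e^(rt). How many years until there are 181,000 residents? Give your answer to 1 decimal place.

t ≈ 70.3 years

181000 = 53600 · e^(0.0173·t)
t = ln(181000/53600) / 0.0173 = ln(3.37687) / 0.0173 = 1.21695 / 0.0173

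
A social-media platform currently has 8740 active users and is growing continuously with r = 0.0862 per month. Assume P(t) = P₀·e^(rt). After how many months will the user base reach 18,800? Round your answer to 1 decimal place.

18800 = 8740 · e^(0.0862·t)
t = ln(18800/8740) / 0.0862 = ln(2.15103) / 0.0862 = 0.76595 / 0.0862

t ≈ 8.9 months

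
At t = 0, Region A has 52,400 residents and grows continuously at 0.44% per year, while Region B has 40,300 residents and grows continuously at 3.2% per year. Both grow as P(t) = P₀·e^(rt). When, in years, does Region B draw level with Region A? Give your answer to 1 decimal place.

52400·e^(0.0044t) = 40300·e^(0.032t)
52400/40300 = e^((0.032 − 0.0044)t) → ln(1.30025) = 0.0276·t
t = 0.26256 / 0.0276

t ≈ 9.5 years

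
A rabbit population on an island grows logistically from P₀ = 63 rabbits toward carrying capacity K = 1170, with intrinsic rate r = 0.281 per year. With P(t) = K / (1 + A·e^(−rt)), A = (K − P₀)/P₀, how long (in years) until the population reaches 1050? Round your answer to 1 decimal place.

t ≈ 17.9 years

A = (1170 − 63)/63 = 17.57143
1050 = 1170/(1 + 17.57143·e^(−0.281t)) → 1 + 17.57143·e^(−0.281t) = 1.11429
e^(−0.281t) = 0.006504 → t = ln(153.75)/0.281 = 5.03533/0.281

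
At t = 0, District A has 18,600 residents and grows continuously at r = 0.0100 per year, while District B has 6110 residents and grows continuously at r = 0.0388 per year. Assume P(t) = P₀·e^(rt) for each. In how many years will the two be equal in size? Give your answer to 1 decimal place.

t ≈ 38.7 years

18600·e^(0.01t) = 6110·e^(0.0388t)
18600/6110 = e^((0.0388 − 0.01)t) → ln(3.04419) = 0.0288·t
t = 1.11323 / 0.0288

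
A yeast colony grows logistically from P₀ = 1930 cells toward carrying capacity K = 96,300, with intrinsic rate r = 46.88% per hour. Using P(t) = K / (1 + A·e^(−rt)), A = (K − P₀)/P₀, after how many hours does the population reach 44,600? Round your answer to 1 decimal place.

A = (96300 − 1930)/1930 = 48.89637
44600 = 96300/(1 + 48.89637·e^(−0.4688t)) → 1 + 48.89637·e^(−0.4688t) = 2.15919
e^(−0.4688t) = 0.023707 → t = ln(42.1814)/0.4688 = 3.74198/0.4688

t ≈ 8.0 hours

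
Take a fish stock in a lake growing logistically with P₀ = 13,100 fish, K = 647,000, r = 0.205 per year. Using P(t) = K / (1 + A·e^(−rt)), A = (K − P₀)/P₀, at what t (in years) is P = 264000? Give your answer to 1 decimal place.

t ≈ 17.1 years

A = (647000 − 13100)/13100 = 48.38931
264000 = 647000/(1 + 48.38931·e^(−0.205t)) → 1 + 48.38931·e^(−0.205t) = 2.45076
e^(−0.205t) = 0.029981 → t = ln(33.35451)/0.205 = 3.50719/0.205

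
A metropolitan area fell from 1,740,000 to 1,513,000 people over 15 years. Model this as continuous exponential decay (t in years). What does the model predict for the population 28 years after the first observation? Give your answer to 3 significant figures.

≈ 1,340,000 people

r = ln(1513000/1740000) / 15 ≈ -0.009319 per year
P(28) = 1740000 · e^(-0.009319·28) = 1740000 · 0.77033 ≈ 1340365.74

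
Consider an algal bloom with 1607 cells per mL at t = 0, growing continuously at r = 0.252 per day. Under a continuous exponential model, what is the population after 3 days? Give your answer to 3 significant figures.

≈ 3,420 cells per mL

P(3) = 1607 · e^(0.252·3) = 1607 · e^(0.756)
= 1607 · 2.12974 ≈ 3422.49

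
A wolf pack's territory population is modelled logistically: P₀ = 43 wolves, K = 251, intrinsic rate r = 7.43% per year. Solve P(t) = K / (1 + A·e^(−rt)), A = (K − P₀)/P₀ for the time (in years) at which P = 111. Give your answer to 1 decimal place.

A = (251 − 43)/43 = 4.83721
111 = 251/(1 + 4.83721·e^(−0.0743t)) → 1 + 4.83721·e^(−0.0743t) = 2.26126
e^(−0.0743t) = 0.260742 → t = ln(3.83522)/0.0743 = 1.34423/0.0743

t ≈ 18.1 years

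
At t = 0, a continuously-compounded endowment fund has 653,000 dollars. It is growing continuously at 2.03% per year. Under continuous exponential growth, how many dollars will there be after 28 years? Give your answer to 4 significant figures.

≈ 1,153,000 dollars

P(28) = 653000 · e^(0.0203·28) = 653000 · e^(0.5684)
= 653000 · 1.76544 ≈ 1152832.38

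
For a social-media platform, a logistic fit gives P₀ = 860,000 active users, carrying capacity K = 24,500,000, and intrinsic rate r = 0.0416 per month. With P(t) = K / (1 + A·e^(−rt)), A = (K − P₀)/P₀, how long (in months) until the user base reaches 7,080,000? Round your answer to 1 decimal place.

A = (24500000 − 860000)/860000 = 27.48837
7080000 = 24500000/(1 + 27.48837·e^(−0.0416t)) → 1 + 27.48837·e^(−0.0416t) = 3.46045
e^(−0.0416t) = 0.089509 → t = ln(11.17208)/0.0416 = 2.41342/0.0416

t ≈ 58.0 months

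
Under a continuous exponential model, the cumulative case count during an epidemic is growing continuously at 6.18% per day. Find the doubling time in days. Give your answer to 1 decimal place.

doubling time ≈ 11.2 days

doubling time = ln(2) / |r| = 0.69315 / 0.0618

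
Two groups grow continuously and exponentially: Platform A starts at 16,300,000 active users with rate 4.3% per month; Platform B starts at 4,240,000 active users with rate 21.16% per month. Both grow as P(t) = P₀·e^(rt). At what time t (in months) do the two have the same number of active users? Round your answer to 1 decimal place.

16300000·e^(0.043t) = 4240000·e^(0.2116t)
16300000/4240000 = e^((0.2116 − 0.043)t) → ln(3.84434) = 0.1686·t
t = 1.3466 / 0.1686

t ≈ 8.0 months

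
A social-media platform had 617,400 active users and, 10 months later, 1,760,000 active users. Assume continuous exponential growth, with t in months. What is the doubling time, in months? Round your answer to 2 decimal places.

doubling time ≈ 6.62 months

r = ln(1760000/617400) / 10 = ln(2.85066) / 10 ≈ 0.104755 per month
doubling time = ln 2 / |r| = 0.69315 / 0.104755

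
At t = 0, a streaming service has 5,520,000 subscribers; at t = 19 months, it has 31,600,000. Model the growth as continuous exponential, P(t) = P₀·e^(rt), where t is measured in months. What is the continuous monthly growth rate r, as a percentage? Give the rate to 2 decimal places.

r ≈ 9.18% per month

31600000 = 5520000 · e^(r·19)
e^(19r) = 31600000/5520000 = 5.72464
r = ln(5.72464) / 19 = 1.74478 / 19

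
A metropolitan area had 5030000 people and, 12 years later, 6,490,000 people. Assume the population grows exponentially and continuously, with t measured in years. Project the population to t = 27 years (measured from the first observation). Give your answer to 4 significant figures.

r = ln(6490000/5030000) / 12 ≈ 0.021237 per year
P(27) = 5030000 · e^(0.021237·27) = 5030000 · 1.77428 ≈ 8924637.53

≈ 8,925,000 people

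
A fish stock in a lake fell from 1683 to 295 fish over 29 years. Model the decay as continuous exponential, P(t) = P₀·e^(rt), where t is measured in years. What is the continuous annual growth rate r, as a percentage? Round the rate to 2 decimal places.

295 = 1683 · e^(r·29)
e^(29r) = 295/1683 = 0.17528
r = ln(0.17528) / 29 = -1.74136 / 29

r ≈ -6.00% per year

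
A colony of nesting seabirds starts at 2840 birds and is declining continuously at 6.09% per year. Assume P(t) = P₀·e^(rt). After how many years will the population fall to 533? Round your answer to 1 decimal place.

533 = 2840 · e^(-0.0609·t)
t = ln(533/2840) / -0.0609 = ln(0.18768) / -0.0609 = -1.67304 / -0.0609

t ≈ 27.5 years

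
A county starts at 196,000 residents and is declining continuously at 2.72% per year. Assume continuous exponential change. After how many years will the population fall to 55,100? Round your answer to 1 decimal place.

55100 = 196000 · e^(-0.0272·t)
t = ln(55100/196000) / -0.0272 = ln(0.28112) / -0.0272 = -1.26896 / -0.0272

t ≈ 46.7 years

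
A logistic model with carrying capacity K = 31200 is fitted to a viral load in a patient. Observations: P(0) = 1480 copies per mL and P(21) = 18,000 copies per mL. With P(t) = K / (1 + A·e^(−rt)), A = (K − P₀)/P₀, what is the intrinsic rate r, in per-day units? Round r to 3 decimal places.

r ≈ 0.158 per day

A = (31200 − 1480)/1480 = 20.08108
18000 = 31200/(1 + 20.08108·e^(−r·21)) → e^(−21r) = (1.73333 − 1)/20.08108 = 0.036519
r = −ln(0.036519)/21 = 3.30993/21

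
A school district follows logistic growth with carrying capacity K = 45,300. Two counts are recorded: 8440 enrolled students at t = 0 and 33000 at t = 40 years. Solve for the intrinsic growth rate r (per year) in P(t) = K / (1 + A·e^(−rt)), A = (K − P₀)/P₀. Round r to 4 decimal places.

A = (45300 − 8440)/8440 = 4.3673
33000 = 45300/(1 + 4.3673·e^(−r·40)) → e^(−40r) = (1.37273 − 1)/4.3673 = 0.085345
r = −ln(0.085345)/40 = 2.46105/40

r ≈ 0.0615 per year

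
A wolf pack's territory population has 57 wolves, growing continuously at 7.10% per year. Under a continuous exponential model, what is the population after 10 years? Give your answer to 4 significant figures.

≈ 115.9 wolves

P(10) = 57 · e^(0.071·10) = 57 · e^(0.71)
= 57 · 2.03399 ≈ 115.94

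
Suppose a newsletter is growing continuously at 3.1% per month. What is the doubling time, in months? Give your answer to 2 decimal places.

doubling time = ln(2) / |r| = 0.69315 / 0.031

doubling time ≈ 22.36 months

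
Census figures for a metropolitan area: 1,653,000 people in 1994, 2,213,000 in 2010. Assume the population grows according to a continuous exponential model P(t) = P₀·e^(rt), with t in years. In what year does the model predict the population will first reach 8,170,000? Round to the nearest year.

r = ln(2213000/1653000) / 16 = 0.29176/16 ≈ 0.018235 per year
t = ln(8170000/1653000) / r = 1.59788/0.018235 ≈ 87.63 years after 1994

year 2082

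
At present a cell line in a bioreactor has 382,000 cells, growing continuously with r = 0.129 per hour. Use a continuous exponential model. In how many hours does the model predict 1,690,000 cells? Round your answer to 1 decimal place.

t ≈ 11.5 hours

1690000 = 382000 · e^(0.129·t)
t = ln(1690000/382000) / 0.129 = ln(4.42408) / 0.129 = 1.48706 / 0.129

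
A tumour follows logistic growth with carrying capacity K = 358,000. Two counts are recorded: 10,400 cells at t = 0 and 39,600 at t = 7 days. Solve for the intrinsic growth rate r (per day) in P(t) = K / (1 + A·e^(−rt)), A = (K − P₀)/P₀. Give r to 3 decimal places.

r ≈ 0.204 per day

A = (358000 − 10400)/10400 = 33.42308
39600 = 358000/(1 + 33.42308·e^(−r·7)) → e^(−7r) = (9.0404 − 1)/33.42308 = 0.240564
r = −ln(0.240564)/7 = 1.42477/7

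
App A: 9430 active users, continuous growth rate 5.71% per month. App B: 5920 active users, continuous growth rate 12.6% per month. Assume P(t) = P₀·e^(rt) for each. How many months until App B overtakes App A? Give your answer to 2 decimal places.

9430·e^(0.0571t) = 5920·e^(0.126t)
9430/5920 = e^((0.126 − 0.0571)t) → ln(1.59291) = 0.0689·t
t = 0.46556 / 0.0689

t ≈ 6.76 months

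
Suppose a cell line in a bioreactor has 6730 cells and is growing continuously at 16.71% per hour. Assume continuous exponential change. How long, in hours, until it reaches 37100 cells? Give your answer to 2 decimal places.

37100 = 6730 · e^(0.1671·t)
t = ln(37100/6730) / 0.1671 = ln(5.51263) / 0.1671 = 1.70704 / 0.1671

t ≈ 10.22 hours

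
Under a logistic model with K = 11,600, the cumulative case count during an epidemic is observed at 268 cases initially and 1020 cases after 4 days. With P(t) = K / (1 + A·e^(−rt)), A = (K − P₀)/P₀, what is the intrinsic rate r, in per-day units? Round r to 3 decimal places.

r ≈ 0.351 per day

A = (11600 − 268)/268 = 42.28358
1020 = 11600/(1 + 42.28358·e^(−r·4)) → e^(−4r) = (11.37255 − 1)/42.28358 = 0.245309
r = −ln(0.245309)/4 = 1.40524/4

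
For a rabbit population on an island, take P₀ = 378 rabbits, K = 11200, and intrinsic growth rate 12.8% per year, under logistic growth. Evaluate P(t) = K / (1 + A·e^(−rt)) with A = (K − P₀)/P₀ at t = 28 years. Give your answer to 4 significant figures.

A = (11200 − 378)/378 = 28.62963
P(28) = 11200 / (1 + 28.62963·e^(−0.128·28)) = 11200 / (1 + 28.62963·0.027764)
= 11200 / 1.79489 ≈ 6239.95

≈ 6,240 rabbits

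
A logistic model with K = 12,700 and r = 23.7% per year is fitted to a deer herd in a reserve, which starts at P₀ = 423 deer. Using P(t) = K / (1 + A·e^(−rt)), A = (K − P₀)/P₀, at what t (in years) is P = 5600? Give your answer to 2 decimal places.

A = (12700 − 423)/423 = 29.02364
5600 = 12700/(1 + 29.02364·e^(−0.237t)) → 1 + 29.02364·e^(−0.237t) = 2.26786
e^(−0.237t) = 0.043684 → t = ln(22.89189)/0.237 = 3.13078/0.237

t ≈ 13.21 years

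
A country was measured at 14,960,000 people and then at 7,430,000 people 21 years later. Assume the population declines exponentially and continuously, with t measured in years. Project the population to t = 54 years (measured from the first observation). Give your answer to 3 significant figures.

r = ln(7430000/14960000) / 21 ≈ -0.033326 per year
P(54) = 14960000 · e^(-0.033326·54) = 14960000 · 0.16536 ≈ 2473799.2

≈ 2,470,000 people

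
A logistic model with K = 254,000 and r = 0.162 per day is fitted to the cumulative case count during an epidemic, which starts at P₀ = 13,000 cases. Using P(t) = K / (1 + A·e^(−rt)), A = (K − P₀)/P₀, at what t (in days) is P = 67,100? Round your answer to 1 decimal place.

A = (254000 − 13000)/13000 = 18.53846
67100 = 254000/(1 + 18.53846·e^(−0.162t)) → 1 + 18.53846·e^(−0.162t) = 3.78539
e^(−0.162t) = 0.15025 → t = ln(6.6556)/0.162 = 1.89546/0.162

t ≈ 11.7 days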